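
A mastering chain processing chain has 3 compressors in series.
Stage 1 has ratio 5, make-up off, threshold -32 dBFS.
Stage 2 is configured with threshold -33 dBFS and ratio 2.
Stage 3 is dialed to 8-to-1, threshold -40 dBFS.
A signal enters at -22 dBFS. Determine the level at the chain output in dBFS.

Stage 1: overshoot 10 dB → 10/5 = 2 dB → -30 dBFS.
Stage 2: overshoot 3 dB → 3/2 = 1.5 dB → -31.5 dBFS.
Stage 3: 8.5 dB above -40 dBFS, reduced 8:1 to 1.0625 dB above → -38.9375 dBFS.

-38.9375 dBFS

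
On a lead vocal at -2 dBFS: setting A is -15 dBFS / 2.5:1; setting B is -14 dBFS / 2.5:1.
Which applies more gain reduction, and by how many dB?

A, by 0.6 dB

A: overshoot 13 dB → output overshoot 5.2 dB → GR 7.8 dB.
B: overshoot 12 dB → output overshoot 4.8 dB → GR 7.2 dB.
Difference: 0.6 dB in favour of A.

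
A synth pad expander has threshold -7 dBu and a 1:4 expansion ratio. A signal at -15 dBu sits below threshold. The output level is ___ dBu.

-39 dBu

Below threshold, a 1:4 expander applies gain = (4−1)×(T − x) of attenuation.
(4−1) × 8 = 24 dB, so output = -15 − 24 = -39 dBu.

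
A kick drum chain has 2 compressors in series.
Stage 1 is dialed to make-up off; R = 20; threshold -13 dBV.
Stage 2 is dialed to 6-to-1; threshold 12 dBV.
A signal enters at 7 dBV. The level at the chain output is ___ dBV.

-12 dBV

Stage 1: 20 dB above -13 dBV, reduced 20:1 to 1 dB above → -12 dBV.
Stage 2: -12 dBV is at or below the 12 dBV threshold — no compression; output -12 dBV.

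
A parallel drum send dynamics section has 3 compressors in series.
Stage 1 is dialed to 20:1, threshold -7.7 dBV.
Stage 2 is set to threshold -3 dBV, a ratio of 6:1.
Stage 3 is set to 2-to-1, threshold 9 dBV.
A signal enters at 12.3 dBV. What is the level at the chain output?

Stage 1: 20 dB above -7.7 dBV, reduced 20:1 to 1 dB above → -6.7 dBV.
Stage 2: -6.7 dBV is at or below the -3 dBV threshold — no compression; output -6.7 dBV.
Stage 3: -6.7 dBV ≤ 9 dBV, so stage 3 doesn't engage; output -6.7 dBV.

-6.7 dBV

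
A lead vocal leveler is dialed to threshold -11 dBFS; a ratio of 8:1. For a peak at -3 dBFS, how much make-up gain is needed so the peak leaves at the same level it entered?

7 dB

Without make-up, output = threshold + overshoot/8 = -11 + 1 = -10 dBFS.
Gap to target: 7 dB.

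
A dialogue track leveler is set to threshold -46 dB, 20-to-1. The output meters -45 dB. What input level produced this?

Post-compression overshoot = -45 − (-46) = 1 dB.
Before 20:1 compression the overshoot was 1 × 20 = 20 dB, so input = -46 + 20 = -26 dB.

-26 dB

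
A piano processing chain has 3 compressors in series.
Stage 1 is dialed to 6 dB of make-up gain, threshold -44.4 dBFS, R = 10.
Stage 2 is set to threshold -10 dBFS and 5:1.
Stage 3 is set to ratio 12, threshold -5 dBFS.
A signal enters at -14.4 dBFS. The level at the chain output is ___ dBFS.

Stage 1: 30 dB above -44.4 dBFS, reduced 10:1 to 3 dB above → -41.4 dBFS; +6 dB make-up → -35.4 dBFS.
Stage 2: -35.4 dBFS ≤ -10 dBFS, so stage 2 doesn't engage; output -35.4 dBFS.
Stage 3: -35.4 dBFS ≤ -5 dBFS, so stage 3 doesn't engage; output -35.4 dBFS.

-35.4 dBFS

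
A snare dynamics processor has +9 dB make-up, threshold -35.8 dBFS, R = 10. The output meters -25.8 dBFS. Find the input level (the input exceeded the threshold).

-25.8 dBFS

Remove make-up: -25.8 − 9 = -34.8 dBFS.
The compressed level sits -34.8 − (-35.8) = 1 dB over threshold.
Undo the ratio: input overshoot = 1 × 10 = 10 dB, giving input = -25.8 dBFS.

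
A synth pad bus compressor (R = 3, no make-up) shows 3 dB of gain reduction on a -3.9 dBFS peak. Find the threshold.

Let T be the threshold. Output overshoot = (input overshoot)/R, so -6.9 − T = (-3.9 − T)/3.
3·(-6.9 − T) = -3.9 − T → 2·T = -20.7 − (-3.9) = -16.8.
T = -16.8/2 = -8.4 dBFS.

-8.4 dBFS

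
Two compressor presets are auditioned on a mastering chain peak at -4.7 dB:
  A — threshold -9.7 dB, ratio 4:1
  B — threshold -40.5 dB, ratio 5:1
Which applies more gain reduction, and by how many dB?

B, by 24.89 dB

A: overshoot 5 dB → output overshoot 1.25 dB → GR 3.75 dB.
B: overshoot 35.8 dB → output overshoot 7.16 dB → GR 28.64 dB.
B applies 24.89 dB more gain reduction.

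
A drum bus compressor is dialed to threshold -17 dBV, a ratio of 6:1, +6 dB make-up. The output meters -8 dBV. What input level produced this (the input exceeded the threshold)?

1 dBV

Stripping the +6 dB make-up gives -14 dBV at the gain stage.
That's 3 dB above the -17 dBV threshold.
Before 6:1 compression the overshoot was 3 × 6 = 18 dB, so input = -17 + 18 = 1 dBV.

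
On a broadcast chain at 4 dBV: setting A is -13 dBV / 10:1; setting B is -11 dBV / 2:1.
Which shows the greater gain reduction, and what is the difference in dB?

A: 17 dB over, compressed to 1.7 dB over, so 15.3 dB of GR.
B: 15 dB over, compressed to 7.5 dB over, so 7.5 dB of GR.
Difference: 7.8 dB in favour of A.

A, by 7.8 dB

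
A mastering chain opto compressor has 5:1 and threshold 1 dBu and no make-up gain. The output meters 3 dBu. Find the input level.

Post-compression overshoot = 3 − 1 = 2 dB.
Input overshoot = R × output overshoot = 10 dB → input = 1 + 10 = 11 dBu.

11 dBu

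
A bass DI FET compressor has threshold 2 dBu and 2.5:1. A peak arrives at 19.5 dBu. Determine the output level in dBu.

9 dBu

The input is 17.5 dB above the 2 dBu threshold.
The 17.5 dB excess becomes 7 dB after 2.5:1 reduction.
Output = 2 + 7 = 9 dBu.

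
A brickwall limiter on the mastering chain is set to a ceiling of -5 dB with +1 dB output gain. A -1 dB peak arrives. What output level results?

-4 dB

At ∞:1, everything above -5 dB is held at the ceiling.
Output gain then adds 1 dB: -5 + 1 = -4 dB.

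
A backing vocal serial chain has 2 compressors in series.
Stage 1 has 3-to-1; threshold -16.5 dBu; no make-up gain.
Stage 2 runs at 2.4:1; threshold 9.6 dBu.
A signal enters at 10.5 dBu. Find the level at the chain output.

-7.5 dBu

Stage 1: overshoot 27 dB → 27/3 = 9 dB → -7.5 dBu.
Stage 2: below threshold (-7.5 ≤ 9.6); passes unchanged; output -7.5 dBu.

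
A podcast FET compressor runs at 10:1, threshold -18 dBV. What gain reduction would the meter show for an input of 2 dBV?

18 dB

2 dBV exceeds the threshold by 20 dB.
At 10:1, output sits 20/10 = 2 dB above threshold.
So the signal is attenuated by 20 − 2 = 18 dB.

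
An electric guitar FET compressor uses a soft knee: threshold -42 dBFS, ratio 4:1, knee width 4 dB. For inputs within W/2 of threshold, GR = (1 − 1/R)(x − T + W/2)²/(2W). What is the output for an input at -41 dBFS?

-41.84375 dBFS

x − T + W/2 = -41 − (-42) + 2 = 3.
GR = (1 − 1/4) × 3² / 8 = 0.75 × 9 / 8 = 0.84375 dB.
Output = -41 − 0.84375 = -41.84375 dBFS.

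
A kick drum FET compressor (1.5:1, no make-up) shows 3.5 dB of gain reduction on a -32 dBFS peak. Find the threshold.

-42.5 dBFS

Let T be the threshold. Output overshoot = (input overshoot)/R, so -35.5 − T = (-32 − T)/1.5.
1.5·(-35.5 − T) = -32 − T → 0.5·T = -53.25 − (-32) = -21.25.
T = -21.25/0.5 = -42.5 dBFS.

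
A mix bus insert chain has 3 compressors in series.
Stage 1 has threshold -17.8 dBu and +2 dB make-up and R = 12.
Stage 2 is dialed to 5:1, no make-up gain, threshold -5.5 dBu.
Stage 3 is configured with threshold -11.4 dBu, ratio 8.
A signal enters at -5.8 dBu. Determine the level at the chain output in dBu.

Stage 1: 12 dB above -17.8 dBu, reduced 12:1 to 1 dB above → -16.8 dBu; +2 dB make-up → -14.8 dBu.
Stage 2: -14.8 dBu ≤ -5.5 dBu, so stage 2 doesn't engage; output -14.8 dBu.
Stage 3: below threshold (-14.8 ≤ -11.4); passes unchanged; output -14.8 dBu.

-14.8 dBu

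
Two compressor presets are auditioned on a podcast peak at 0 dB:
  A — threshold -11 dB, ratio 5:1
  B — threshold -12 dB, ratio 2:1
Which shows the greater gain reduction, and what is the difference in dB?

A, by 2.8 dB

A: 11 dB over, compressed to 2.2 dB over, so 8.8 dB of GR.
B: 12 dB over, compressed to 6 dB over, so 6 dB of GR.
A applies 2.8 dB more gain reduction.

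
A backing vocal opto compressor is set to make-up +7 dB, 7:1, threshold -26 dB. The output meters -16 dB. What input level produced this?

-5 dB

Remove make-up: -16 − 7 = -23 dB.
That's 3 dB above the -26 dB threshold.
Before 7:1 compression the overshoot was 3 × 7 = 21 dB, so input = -26 + 21 = -5 dB.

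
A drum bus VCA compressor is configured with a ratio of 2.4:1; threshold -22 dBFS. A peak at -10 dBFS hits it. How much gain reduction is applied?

-10 dBFS exceeds the threshold by 12 dB.
A 2.4:1 ratio leaves 5 dB of that excess.
So the signal is attenuated by 12 − 5 = 7 dB.

7 dB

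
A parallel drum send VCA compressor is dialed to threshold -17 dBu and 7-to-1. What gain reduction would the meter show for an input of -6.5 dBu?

-6.5 dBu exceeds the threshold by 10.5 dB.
A 7:1 ratio leaves 1.5 dB of that excess.
Gain reduction = 10.5 − 1.5 = 9 dB.

9 dB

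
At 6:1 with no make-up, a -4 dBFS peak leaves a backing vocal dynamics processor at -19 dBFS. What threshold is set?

Gain reduction = -4 − (-19) = 15 dB; output overshoot = GR / (R − 1) = 15 / 5 = 3 dB.
Threshold = output − output overshoot = -19 − 3 = -22 dBFS.

-22 dBFS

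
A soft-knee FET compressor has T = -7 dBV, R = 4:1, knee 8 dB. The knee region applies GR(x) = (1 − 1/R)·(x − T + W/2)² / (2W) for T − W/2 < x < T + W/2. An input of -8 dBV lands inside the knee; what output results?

-8.421875 dBV

x − T + W/2 = -8 − (-7) + 4 = 3.
GR = (1 − 1/4) × 3² / 16 = 0.75 × 9 / 16 = 0.421875 dB.
Output = -8 − 0.421875 = -8.421875 dBV.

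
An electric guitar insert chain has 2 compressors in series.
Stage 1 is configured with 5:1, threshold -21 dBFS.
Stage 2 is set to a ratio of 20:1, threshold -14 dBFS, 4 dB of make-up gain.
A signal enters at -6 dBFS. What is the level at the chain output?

-14 dBFS

Stage 1: 15 dB above -21 dBFS, reduced 5:1 to 3 dB above → -18 dBFS.
Stage 2: -18 dBFS ≤ -14 dBFS, so stage 2 doesn't engage; make-up brings it to -14 dBFS.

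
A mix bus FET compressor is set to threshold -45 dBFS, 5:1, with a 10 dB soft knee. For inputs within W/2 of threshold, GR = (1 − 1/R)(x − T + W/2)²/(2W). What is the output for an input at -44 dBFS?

x − T + W/2 = -44 − (-45) + 5 = 6.
GR = (1 − 1/5) × 6² / 20 = 0.8 × 36 / 20 = 1.44 dB.
Output = -44 − 1.44 = -45.44 dBFS.

-45.44 dBFS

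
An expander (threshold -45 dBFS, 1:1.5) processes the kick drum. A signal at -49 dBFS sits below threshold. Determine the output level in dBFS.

-51 dBFS

Below threshold, a 1:1.5 expander applies gain = (1.5−1)×(T − x) of attenuation.
(1.5−1) × 4 = 2 dB, so output = -49 − 2 = -51 dBFS.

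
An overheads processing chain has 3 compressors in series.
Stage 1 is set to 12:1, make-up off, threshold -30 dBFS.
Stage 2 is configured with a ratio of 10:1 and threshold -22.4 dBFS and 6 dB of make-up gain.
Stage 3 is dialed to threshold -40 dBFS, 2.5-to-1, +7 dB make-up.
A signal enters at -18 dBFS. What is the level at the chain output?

-26.2 dBFS

Stage 1: overshoot 12 dB → 12/12 = 1 dB → -29 dBFS.
Stage 2: -29 dBFS ≤ -22.4 dBFS, so stage 2 doesn't engage; make-up brings it to -23 dBFS.
Stage 3: 17 dB above -40 dBFS, reduced 2.5:1 to 6.8 dB above → -33.2 dBFS; +7 dB make-up → -26.2 dBFS.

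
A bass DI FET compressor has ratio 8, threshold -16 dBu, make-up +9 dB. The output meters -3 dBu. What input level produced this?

16 dBu

Stripping the +9 dB make-up gives -12 dBu at the gain stage.
That's 4 dB above the -16 dBu threshold.
Undo the ratio: input overshoot = 4 × 8 = 32 dB, giving input = 16 dBu.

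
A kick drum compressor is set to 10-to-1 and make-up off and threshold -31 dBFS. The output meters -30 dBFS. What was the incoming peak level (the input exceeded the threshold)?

-21 dBFS

The compressed level sits -30 − (-31) = 1 dB over threshold.
Input overshoot = R × output overshoot = 10 dB → input = -31 + 10 = -21 dBFS.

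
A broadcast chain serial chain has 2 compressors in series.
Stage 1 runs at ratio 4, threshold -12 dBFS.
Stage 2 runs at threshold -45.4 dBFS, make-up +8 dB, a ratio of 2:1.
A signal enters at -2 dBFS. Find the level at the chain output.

-19.45 dBFS

Stage 1: 10 dB above -12 dBFS, reduced 4:1 to 2.5 dB above → -9.5 dBFS.
Stage 2: overshoot 35.9 dB → 35.9/2 = 17.95 dB → -27.45 dBFS; +8 dB make-up → -19.45 dBFS.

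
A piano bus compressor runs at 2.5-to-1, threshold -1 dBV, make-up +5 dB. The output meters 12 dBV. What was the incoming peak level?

19 dBV

Remove make-up: 12 − 5 = 7 dBV.
The compressed level sits 7 − (-1) = 8 dB over threshold.
Undo the ratio: input overshoot = 8 × 2.5 = 20 dB, giving input = 19 dBV.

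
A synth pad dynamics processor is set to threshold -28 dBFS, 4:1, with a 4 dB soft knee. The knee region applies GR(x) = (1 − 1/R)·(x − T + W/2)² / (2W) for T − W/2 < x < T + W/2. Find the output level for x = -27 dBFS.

-27.84375 dBFS

x − T + W/2 = -27 − (-28) + 2 = 3.
GR = (1 − 1/4) × 3² / 8 = 0.75 × 9 / 8 = 0.84375 dB.
Output = -27 − 0.84375 = -27.84375 dBFS.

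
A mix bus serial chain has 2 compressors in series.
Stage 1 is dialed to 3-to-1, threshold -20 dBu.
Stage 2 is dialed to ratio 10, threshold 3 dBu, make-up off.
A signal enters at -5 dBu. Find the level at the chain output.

-15 dBu

Stage 1: 15 dB above -20 dBu, reduced 3:1 to 5 dB above → -15 dBu.
Stage 2: below threshold (-15 ≤ 3); passes unchanged; output -15 dBu.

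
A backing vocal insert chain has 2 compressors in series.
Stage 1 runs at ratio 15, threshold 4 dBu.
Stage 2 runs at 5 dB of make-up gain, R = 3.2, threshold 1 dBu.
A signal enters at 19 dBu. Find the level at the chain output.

Stage 1: overshoot 15 dB → 15/15 = 1 dB → 5 dBu.
Stage 2: 5 dBu is 4 dB over 1 dBu; at 3.2:1 that becomes 1.25 dB over, giving 2.25 dBu; +5 dB make-up → 7.25 dBu.

7.25 dBu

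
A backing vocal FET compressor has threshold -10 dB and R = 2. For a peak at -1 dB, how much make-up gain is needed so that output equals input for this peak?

The peak compresses to -10 + 9/2 = -5.5 dB.
To reach -1 dB requires -1 − (-5.5) = 4.5 dB of make-up.

4.5 dB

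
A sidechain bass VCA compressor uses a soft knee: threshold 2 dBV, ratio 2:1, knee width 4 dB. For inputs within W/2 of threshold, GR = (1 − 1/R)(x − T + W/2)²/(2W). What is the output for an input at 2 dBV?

x − T + W/2 = 2 − 2 + 2 = 2.
GR = (1 − 1/2) × 2² / 8 = 0.5 × 4 / 8 = 0.25 dB.
Output = 2 − 0.25 = 1.75 dBV.

1.75 dBV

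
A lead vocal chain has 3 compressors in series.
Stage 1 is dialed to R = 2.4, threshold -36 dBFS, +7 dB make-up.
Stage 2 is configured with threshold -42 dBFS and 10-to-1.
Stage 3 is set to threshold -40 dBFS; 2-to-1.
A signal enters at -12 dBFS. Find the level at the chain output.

Stage 1: -12 dBFS is 24 dB over -36 dBFS; at 2.4:1 that becomes 10 dB over, giving -26 dBFS; +7 dB make-up → -19 dBFS.
Stage 2: 23 dB above -42 dBFS, reduced 10:1 to 2.3 dB above → -39.7 dBFS.
Stage 3: 0.3 dB above -40 dBFS, reduced 2:1 to 0.15 dB above → -39.85 dBFS.

-39.85 dBFS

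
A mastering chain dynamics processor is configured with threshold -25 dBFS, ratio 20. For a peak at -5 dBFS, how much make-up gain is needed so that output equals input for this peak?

19 dB

The peak compresses to -25 + 20/20 = -24 dBFS.
To reach -5 dBFS requires -5 − (-24) = 19 dB of make-up.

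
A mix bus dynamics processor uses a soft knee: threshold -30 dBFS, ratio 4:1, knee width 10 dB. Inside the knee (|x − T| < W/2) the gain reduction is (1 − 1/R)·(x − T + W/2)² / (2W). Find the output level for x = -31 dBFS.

x − T + W/2 = -31 − (-30) + 5 = 4.
GR = (1 − 1/4) × 4² / 20 = 0.75 × 16 / 20 = 0.6 dB.
Output = -31 − 0.6 = -31.6 dBFS.

-31.6 dBFS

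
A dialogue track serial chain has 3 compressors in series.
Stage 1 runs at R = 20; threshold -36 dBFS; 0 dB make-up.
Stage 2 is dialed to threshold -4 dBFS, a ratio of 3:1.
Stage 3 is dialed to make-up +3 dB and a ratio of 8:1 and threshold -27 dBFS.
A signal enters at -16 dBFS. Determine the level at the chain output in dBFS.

-32 dBFS

Stage 1: overshoot 20 dB → 20/20 = 1 dB → -35 dBFS.
Stage 2: below threshold (-35 ≤ -4); passes unchanged; output -35 dBFS.
Stage 3: below threshold (-35 ≤ -27); passes unchanged; make-up brings it to -32 dBFS.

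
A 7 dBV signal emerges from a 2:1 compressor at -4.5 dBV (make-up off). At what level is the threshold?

-16 dBV

Gain reduction = 7 − (-4.5) = 11.5 dB; output overshoot = GR / (R − 1) = 11.5 / 1 = 11.5 dB.
Threshold = output − output overshoot = -4.5 − 11.5 = -16 dBV.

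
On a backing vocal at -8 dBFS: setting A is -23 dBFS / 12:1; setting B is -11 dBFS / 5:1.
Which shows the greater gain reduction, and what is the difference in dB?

A: overshoot 15 dB → output overshoot 1.25 dB → GR 13.75 dB.
B: overshoot 3 dB → output overshoot 0.6 dB → GR 2.4 dB.
Difference: 11.35 dB in favour of A.

A, by 11.35 dB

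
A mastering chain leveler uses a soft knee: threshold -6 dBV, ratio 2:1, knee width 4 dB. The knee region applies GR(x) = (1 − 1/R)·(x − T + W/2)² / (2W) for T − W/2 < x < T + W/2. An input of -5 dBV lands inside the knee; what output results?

x − T + W/2 = -5 − (-6) + 2 = 3.
GR = (1 − 1/2) × 3² / 8 = 0.5 × 9 / 8 = 0.5625 dB.
Output = -5 − 0.5625 = -5.5625 dBV.

-5.5625 dBV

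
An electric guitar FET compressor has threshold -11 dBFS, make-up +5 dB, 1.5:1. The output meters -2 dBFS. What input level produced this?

-5 dBFS

Remove make-up: -2 − 5 = -7 dBFS.
The compressed level sits -7 − (-11) = 4 dB over threshold.
Input overshoot = R × output overshoot = 6 dB → input = -11 + 6 = -5 dBFS.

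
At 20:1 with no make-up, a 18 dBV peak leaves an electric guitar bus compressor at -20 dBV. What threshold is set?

Input is 40 dB above T (since output overshoot × R = input overshoot: (-20 − T)·20 = 18 − T gives T = -22 dBV).
Check: -22 + (18 − (-22))/20 = -22 + 2 = -20 dBV. ✓

-22 dBV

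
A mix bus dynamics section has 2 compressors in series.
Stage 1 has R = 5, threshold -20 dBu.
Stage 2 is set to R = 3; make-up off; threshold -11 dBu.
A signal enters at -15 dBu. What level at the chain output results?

-19 dBu

Stage 1: overshoot 5 dB → 5/5 = 1 dB → -19 dBu.
Stage 2: -19 dBu is at or below the -11 dBu threshold — no compression; output -19 dBu.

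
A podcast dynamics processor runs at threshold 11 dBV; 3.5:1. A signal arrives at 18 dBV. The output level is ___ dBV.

13 dBV

Overshoot: 18 − 11 = 7 dB.
The 7 dB excess becomes 2 dB after 3.5:1 reduction.
So the level is 11 + 2 = 13 dBV.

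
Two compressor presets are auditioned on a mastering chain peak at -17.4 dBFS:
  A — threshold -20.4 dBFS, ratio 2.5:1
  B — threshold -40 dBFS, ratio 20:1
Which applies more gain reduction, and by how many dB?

B, by 19.67 dB

A: GR = 3 − 3/2.5 = 1.8 dB.
B: GR = 22.6 − 22.6/20 = 21.47 dB.
B applies 19.67 dB more gain reduction.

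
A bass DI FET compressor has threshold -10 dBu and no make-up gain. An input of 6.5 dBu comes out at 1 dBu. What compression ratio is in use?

Input overshoot = 6.5 − (-10) = 16.5 dB; output overshoot = 1 − (-10) = 11 dB.
Ratio = 16.5 / 11 = 1.5.

1.5:1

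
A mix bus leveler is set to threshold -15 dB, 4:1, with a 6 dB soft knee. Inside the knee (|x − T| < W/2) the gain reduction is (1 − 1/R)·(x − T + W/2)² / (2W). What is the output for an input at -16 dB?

-16.25 dB

x − T + W/2 = -16 − (-15) + 3 = 2.
GR = (1 − 1/4) × 2² / 12 = 0.75 × 4 / 12 = 0.25 dB.
Output = -16 − 0.25 = -16.25 dB.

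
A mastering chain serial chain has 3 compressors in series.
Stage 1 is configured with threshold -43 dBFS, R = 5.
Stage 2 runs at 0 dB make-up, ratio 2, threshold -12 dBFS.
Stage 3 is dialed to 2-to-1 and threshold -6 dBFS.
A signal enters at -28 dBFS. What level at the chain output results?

-40 dBFS

Stage 1: 15 dB above -43 dBFS, reduced 5:1 to 3 dB above → -40 dBFS.
Stage 2: -40 dBFS is at or below the -12 dBFS threshold — no compression; output -40 dBFS.
Stage 3: below threshold (-40 ≤ -6); passes unchanged; output -40 dBFS.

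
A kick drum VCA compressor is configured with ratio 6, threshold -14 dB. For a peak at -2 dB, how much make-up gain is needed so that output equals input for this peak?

10 dB

Overshoot 12 dB → 12/6 = 2 dB after compression, so the compressed level is -14 + 2 = -12 dB.
Make-up = target − compressed = -2 − (-12) = 10 dB.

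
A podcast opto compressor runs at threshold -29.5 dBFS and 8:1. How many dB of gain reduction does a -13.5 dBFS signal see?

14 dB

The signal is 16 dB above threshold.
After 8:1 compression the overshoot becomes 16/8 = 2 dB.
Gain reduction = 16 − 2 = 14 dB.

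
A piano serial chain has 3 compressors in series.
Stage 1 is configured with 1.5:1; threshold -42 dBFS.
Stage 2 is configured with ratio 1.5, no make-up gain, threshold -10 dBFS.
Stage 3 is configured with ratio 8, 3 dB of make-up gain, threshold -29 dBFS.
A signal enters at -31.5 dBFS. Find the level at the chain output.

Stage 1: 10.5 dB above -42 dBFS, reduced 1.5:1 to 7 dB above → -35 dBFS.
Stage 2: below threshold (-35 ≤ -10); passes unchanged; output -35 dBFS.
Stage 3: below threshold (-35 ≤ -29); passes unchanged; make-up brings it to -32 dBFS.

-32 dBFS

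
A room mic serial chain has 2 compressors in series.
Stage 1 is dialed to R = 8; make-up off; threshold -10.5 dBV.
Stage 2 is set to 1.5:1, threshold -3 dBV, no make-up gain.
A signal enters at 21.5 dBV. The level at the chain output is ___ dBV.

Stage 1: 21.5 dBV is 32 dB over -10.5 dBV; at 8:1 that becomes 4 dB over, giving -6.5 dBV.
Stage 2: -6.5 dBV ≤ -3 dBV, so stage 2 doesn't engage; output -6.5 dBV.

-6.5 dBV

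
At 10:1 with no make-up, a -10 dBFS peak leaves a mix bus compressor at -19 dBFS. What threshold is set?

Gain reduction = -10 − (-19) = 9 dB; output overshoot = GR / (R − 1) = 9 / 9 = 1 dB.
Threshold = output − output overshoot = -19 − 1 = -20 dBFS.

-20 dBFS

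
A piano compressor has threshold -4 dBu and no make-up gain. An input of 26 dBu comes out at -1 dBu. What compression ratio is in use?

Input overshoot = 26 − (-4) = 30 dB; output overshoot = -1 − (-4) = 3 dB.
Ratio = 30 / 3 = 10.

10:1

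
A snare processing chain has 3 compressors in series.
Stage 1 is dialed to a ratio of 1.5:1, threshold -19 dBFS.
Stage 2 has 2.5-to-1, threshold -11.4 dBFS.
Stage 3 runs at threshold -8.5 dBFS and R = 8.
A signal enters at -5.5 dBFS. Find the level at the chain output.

-10.84 dBFS

Stage 1: overshoot 13.5 dB → 13.5/1.5 = 9 dB → -10 dBFS.
Stage 2: overshoot 1.4 dB → 1.4/2.5 = 0.56 dB → -10.84 dBFS.
Stage 3: -10.84 dBFS is at or below the -8.5 dBFS threshold — no compression; output -10.84 dBFS.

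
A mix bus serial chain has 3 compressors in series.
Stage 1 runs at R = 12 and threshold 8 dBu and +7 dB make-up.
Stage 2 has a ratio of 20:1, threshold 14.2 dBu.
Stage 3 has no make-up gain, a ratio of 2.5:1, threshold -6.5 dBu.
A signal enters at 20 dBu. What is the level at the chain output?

1.816 dBu

Stage 1: 12 dB above 8 dBu, reduced 12:1 to 1 dB above → 9 dBu; +7 dB make-up → 16 dBu.
Stage 2: 16 dBu is 1.8 dB over 14.2 dBu; at 20:1 that becomes 0.09 dB over, giving 14.29 dBu.
Stage 3: 20.79 dB above -6.5 dBu, reduced 2.5:1 to 8.316 dB above → 1.816 dBu.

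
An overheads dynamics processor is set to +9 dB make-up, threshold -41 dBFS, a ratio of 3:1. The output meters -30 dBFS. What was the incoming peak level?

Stripping the +9 dB make-up gives -39 dBFS at the gain stage.
The compressed level sits -39 − (-41) = 2 dB over threshold.
Input overshoot = R × output overshoot = 6 dB → input = -41 + 6 = -35 dBFS.

-35 dBFS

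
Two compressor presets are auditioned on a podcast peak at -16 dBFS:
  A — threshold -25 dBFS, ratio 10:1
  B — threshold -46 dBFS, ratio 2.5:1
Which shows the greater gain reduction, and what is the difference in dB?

B, by 9.9 dB

A: 9 dB over, compressed to 0.9 dB over, so 8.1 dB of GR.
B: 30 dB over, compressed to 12 dB over, so 18 dB of GR.
Difference: 9.9 dB in favour of B.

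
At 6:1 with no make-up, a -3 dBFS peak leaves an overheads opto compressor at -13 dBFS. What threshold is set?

-15 dBFS

Gain reduction = -3 − (-13) = 10 dB; output overshoot = GR / (R − 1) = 10 / 5 = 2 dB.
Threshold = output − output overshoot = -13 − 2 = -15 dBFS.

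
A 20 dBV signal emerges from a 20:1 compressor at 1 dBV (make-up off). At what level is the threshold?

0 dBV

Gain reduction = 20 − 1 = 19 dB; output overshoot = GR / (R − 1) = 19 / 19 = 1 dB.
Threshold = output − output overshoot = 1 − 1 = 0 dBV.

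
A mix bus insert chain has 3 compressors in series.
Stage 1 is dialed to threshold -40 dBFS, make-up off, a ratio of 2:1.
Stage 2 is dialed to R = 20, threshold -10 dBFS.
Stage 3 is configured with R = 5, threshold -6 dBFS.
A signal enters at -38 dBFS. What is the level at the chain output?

-39 dBFS

Stage 1: -38 dBFS is 2 dB over -40 dBFS; at 2:1 that becomes 1 dB over, giving -39 dBFS.
Stage 2: -39 dBFS is at or below the -10 dBFS threshold — no compression; output -39 dBFS.
Stage 3: below threshold (-39 ≤ -6); passes unchanged; output -39 dBFS.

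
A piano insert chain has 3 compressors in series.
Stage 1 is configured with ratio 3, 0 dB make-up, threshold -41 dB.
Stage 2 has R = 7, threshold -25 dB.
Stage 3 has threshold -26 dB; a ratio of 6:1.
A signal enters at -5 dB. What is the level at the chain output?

Stage 1: -5 dB is 36 dB over -41 dB; at 3:1 that becomes 12 dB over, giving -29 dB.
Stage 2: -29 dB ≤ -25 dB, so stage 2 doesn't engage; output -29 dB.
Stage 3: below threshold (-29 ≤ -26); passes unchanged; output -29 dB.

-29 dB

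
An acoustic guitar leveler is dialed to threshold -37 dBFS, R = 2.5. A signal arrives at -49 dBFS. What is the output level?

-49 dBFS

-49 dBFS is 12 dB below the -37 dBFS threshold, so no gain reduction is applied.
Output = input = -49 dBFS.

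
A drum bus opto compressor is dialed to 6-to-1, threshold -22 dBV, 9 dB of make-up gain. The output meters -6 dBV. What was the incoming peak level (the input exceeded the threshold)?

20 dBV

Before make-up, the level was -6 − 9 = -15 dBV.
That's 7 dB above the -22 dBV threshold.
Input overshoot = R × output overshoot = 42 dB → input = -22 + 42 = 20 dBV.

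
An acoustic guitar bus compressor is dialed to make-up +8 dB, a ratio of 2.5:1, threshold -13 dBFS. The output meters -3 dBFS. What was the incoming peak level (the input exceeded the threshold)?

-8 dBFS

Remove make-up: -3 − 8 = -11 dBFS.
That's 2 dB above the -13 dBFS threshold.
Undo the ratio: input overshoot = 2 × 2.5 = 5 dB, giving input = -8 dBFS.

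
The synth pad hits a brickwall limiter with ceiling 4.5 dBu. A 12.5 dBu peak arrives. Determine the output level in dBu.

4.5 dBu

The limiter clamps the peak to its 4.5 dBu ceiling.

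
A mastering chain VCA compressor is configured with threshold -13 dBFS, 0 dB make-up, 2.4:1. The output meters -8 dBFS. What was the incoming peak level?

-1 dBFS

That's 5 dB above the -13 dBFS threshold.
Before 2.4:1 compression the overshoot was 5 × 2.4 = 12 dB, so input = -13 + 12 = -1 dBFS.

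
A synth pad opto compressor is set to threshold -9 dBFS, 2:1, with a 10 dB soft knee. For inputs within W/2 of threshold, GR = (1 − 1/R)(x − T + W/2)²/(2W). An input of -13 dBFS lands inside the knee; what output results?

x − T + W/2 = -13 − (-9) + 5 = 1.
GR = (1 − 1/2) × 1² / 20 = 0.5 × 1 / 20 = 0.025 dB.
Output = -13 − 0.025 = -13.025 dBFS.

-13.025 dBFS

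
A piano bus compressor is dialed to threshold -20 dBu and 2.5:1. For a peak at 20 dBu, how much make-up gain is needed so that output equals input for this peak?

Overshoot 40 dB → 40/2.5 = 16 dB after compression, so the compressed level is -20 + 16 = -4 dBu.
Make-up = target − compressed = 20 − (-4) = 24 dB.

24 dB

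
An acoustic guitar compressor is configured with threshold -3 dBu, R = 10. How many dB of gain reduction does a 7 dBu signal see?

9 dB

Overshoot = 7 − (-3) = 10 dB.
After 10:1 compression the overshoot becomes 10/10 = 1 dB.
GR = overshoot in − overshoot out = 10 − 1 = 9 dB.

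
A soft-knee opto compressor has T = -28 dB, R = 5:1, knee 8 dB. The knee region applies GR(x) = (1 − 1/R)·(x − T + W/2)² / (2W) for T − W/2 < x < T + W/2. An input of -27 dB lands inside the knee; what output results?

x − T + W/2 = -27 − (-28) + 4 = 5.
GR = (1 − 1/5) × 5² / 16 = 0.8 × 25 / 16 = 1.25 dB.
Output = -27 − 1.25 = -28.25 dB.

-28.25 dB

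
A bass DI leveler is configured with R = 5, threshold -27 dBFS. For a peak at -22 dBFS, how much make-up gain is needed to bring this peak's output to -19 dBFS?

Overshoot 5 dB → 5/5 = 1 dB after compression, so the compressed level is -27 + 1 = -26 dBFS.
Make-up = target − compressed = -19 − (-26) = 7 dB.

7 dB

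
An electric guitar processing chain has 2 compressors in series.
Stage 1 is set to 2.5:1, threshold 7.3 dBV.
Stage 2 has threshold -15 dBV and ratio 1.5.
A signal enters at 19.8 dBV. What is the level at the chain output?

Stage 1: 19.8 dBV is 12.5 dB over 7.3 dBV; at 2.5:1 that becomes 5 dB over, giving 12.3 dBV.
Stage 2: 12.3 dBV is 27.3 dB over -15 dBV; at 1.5:1 that becomes 18.2 dB over, giving 3.2 dBV.

3.2 dBV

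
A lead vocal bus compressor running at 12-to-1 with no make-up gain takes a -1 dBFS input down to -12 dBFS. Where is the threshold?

-13 dBFS

Gain reduction = -1 − (-12) = 11 dB; output overshoot = GR / (R − 1) = 11 / 11 = 1 dB.
Threshold = output − output overshoot = -12 − 1 = -13 dBFS.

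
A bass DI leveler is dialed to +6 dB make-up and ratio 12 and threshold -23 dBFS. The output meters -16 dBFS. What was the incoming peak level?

-11 dBFS

Remove make-up: -16 − 6 = -22 dBFS.
That's 1 dB above the -23 dBFS threshold.
Input overshoot = R × output overshoot = 12 dB → input = -23 + 12 = -11 dBFS.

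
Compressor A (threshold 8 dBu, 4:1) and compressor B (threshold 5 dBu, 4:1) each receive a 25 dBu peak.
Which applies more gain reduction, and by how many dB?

A: 17 dB over, compressed to 4.25 dB over, so 12.75 dB of GR.
B: 20 dB over, compressed to 5 dB over, so 15 dB of GR.
B applies 2.25 dB more gain reduction.

B, by 2.25 dB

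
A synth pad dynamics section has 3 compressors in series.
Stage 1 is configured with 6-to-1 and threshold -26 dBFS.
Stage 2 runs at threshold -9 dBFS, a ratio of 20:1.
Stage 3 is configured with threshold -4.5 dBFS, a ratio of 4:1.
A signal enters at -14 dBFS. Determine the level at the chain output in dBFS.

-24 dBFS

Stage 1: 12 dB above -26 dBFS, reduced 6:1 to 2 dB above → -24 dBFS.
Stage 2: -24 dBFS ≤ -9 dBFS, so stage 2 doesn't engage; output -24 dBFS.
Stage 3: below threshold (-24 ≤ -4.5); passes unchanged; output -24 dBFS.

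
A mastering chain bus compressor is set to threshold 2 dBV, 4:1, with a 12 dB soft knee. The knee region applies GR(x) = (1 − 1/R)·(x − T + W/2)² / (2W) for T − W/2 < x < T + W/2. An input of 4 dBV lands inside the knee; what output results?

2 dBV

x − T + W/2 = 4 − 2 + 6 = 8.
GR = (1 − 1/4) × 8² / 24 = 0.75 × 64 / 24 = 2 dB.
Output = 4 − 2 = 2 dBV.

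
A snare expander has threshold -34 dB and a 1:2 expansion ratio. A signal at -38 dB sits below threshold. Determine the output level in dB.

Below threshold, a 1:2 expander applies gain = (2−1)×(T − x) of attenuation.
(2−1) × 4 = 4 dB, so output = -38 − 4 = -42 dB.

-42 dB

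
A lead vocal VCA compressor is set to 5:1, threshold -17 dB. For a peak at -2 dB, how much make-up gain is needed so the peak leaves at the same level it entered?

12 dB

Without make-up, output = threshold + overshoot/5 = -17 + 3 = -14 dB.
Gap to target: 12 dB.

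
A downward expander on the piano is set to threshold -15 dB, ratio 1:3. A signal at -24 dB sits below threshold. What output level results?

The input is 9 dB below the -15 dB threshold.
A 1:3 expander multiplies undershoot by 3: 9 × 3 = 27 dB below threshold.
Output = -15 − 27 = -42 dB.

-42 dB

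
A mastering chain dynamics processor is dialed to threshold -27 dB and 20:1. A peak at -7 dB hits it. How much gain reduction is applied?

19 dB

Overshoot = -7 − (-27) = 20 dB.
At 20:1, output sits 20/20 = 1 dB above threshold.
So the signal is attenuated by 20 − 1 = 19 dB.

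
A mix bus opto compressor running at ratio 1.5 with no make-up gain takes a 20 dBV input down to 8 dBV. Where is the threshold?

-16 dBV

Input is 36 dB above T (since output overshoot × R = input overshoot: (8 − T)·1.5 = 20 − T gives T = -16 dBV).
Check: -16 + (20 − (-16))/1.5 = -16 + 24 = 8 dBV. ✓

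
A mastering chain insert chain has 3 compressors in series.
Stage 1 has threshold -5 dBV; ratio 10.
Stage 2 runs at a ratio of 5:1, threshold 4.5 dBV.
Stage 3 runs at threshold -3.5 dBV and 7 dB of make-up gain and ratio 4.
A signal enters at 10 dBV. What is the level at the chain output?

3.5 dBV

Stage 1: 10 dBV is 15 dB over -5 dBV; at 10:1 that becomes 1.5 dB over, giving -3.5 dBV.
Stage 2: below threshold (-3.5 ≤ 4.5); passes unchanged; output -3.5 dBV.
Stage 3: below threshold (-3.5 ≤ -3.5); passes unchanged; make-up brings it to 3.5 dBV.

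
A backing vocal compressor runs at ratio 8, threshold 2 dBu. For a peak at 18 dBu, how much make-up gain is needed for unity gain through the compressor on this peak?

14 dB

Without make-up, output = threshold + overshoot/8 = 2 + 2 = 4 dBu.
Gap to target: 14 dB.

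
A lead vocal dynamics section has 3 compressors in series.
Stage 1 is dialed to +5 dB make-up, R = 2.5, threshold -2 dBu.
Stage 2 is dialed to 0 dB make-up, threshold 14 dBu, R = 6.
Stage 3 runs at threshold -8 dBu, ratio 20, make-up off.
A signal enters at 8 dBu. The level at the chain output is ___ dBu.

Stage 1: 10 dB above -2 dBu, reduced 2.5:1 to 4 dB above → 2 dBu; +5 dB make-up → 7 dBu.
Stage 2: below threshold (7 ≤ 14); passes unchanged; output 7 dBu.
Stage 3: 15 dB above -8 dBu, reduced 20:1 to 0.75 dB above → -7.25 dBu.

-7.25 dBu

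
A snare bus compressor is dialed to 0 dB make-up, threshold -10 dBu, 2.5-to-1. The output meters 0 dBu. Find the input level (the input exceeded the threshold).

15 dBu

That's 10 dB above the -10 dBu threshold.
Before 2.5:1 compression the overshoot was 10 × 2.5 = 25 dB, so input = -10 + 25 = 15 dBu.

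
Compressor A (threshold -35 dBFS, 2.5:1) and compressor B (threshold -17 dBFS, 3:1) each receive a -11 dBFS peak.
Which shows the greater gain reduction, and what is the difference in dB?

A, by 10.4 dB

A: GR = 24 − 24/2.5 = 14.4 dB.
B: GR = 6 − 6/3 = 4 dB.
Difference: 10.4 dB in favour of A.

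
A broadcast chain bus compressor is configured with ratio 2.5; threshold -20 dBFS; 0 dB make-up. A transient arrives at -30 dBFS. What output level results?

-30 dBFS

-30 dBFS is 10 dB below the -20 dBFS threshold, so no gain reduction is applied.
Output = input = -30 dBFS.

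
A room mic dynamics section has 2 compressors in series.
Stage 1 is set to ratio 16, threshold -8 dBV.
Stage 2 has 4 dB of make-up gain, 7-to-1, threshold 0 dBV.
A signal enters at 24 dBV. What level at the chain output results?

Stage 1: 32 dB above -8 dBV, reduced 16:1 to 2 dB above → -6 dBV.
Stage 2: -6 dBV ≤ 0 dBV, so stage 2 doesn't engage; make-up brings it to -2 dBV.

-2 dBV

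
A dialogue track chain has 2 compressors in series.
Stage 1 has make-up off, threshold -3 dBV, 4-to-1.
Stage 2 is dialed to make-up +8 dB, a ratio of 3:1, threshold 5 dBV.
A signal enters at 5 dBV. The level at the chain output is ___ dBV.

Stage 1: 8 dB above -3 dBV, reduced 4:1 to 2 dB above → -1 dBV.
Stage 2: -1 dBV is at or below the 5 dBV threshold — no compression; make-up brings it to 7 dBV.

7 dBV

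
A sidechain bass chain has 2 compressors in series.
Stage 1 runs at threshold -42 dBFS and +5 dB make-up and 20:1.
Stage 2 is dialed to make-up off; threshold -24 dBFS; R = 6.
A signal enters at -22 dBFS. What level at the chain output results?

-36 dBFS

Stage 1: 20 dB above -42 dBFS, reduced 20:1 to 1 dB above → -41 dBFS; +5 dB make-up → -36 dBFS.
Stage 2: -36 dBFS ≤ -24 dBFS, so stage 2 doesn't engage; output -36 dBFS.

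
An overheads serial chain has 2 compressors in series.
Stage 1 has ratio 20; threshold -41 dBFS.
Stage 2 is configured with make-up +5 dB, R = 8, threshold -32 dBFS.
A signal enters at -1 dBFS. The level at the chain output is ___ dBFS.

-34 dBFS

Stage 1: 40 dB above -41 dBFS, reduced 20:1 to 2 dB above → -39 dBFS.
Stage 2: -39 dBFS ≤ -32 dBFS, so stage 2 doesn't engage; make-up brings it to -34 dBFS.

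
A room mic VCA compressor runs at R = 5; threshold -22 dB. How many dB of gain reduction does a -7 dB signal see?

-7 dB exceeds the threshold by 15 dB.
A 5:1 ratio leaves 3 dB of that excess.
So the signal is attenuated by 15 − 3 = 12 dB.

12 dB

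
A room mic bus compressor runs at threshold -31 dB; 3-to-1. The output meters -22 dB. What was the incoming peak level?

-4 dB

Post-compression overshoot = -22 − (-31) = 9 dB.
Undo the ratio: input overshoot = 9 × 3 = 27 dB, giving input = -4 dB.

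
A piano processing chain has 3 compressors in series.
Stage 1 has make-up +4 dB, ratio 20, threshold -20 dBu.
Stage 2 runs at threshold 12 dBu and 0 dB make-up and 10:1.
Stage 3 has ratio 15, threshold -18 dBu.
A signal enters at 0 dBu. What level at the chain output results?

Stage 1: overshoot 20 dB → 20/20 = 1 dB → -19 dBu; +4 dB make-up → -15 dBu.
Stage 2: -15 dBu ≤ 12 dBu, so stage 2 doesn't engage; output -15 dBu.
Stage 3: -15 dBu is 3 dB over -18 dBu; at 15:1 that becomes 0.2 dB over, giving -17.8 dBu.

-17.8 dBu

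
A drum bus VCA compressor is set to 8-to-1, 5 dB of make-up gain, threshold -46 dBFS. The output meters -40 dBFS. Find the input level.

-38 dBFS

Remove make-up: -40 − 5 = -45 dBFS.
The compressed level sits -45 − (-46) = 1 dB over threshold.
Before 8:1 compression the overshoot was 1 × 8 = 8 dB, so input = -46 + 8 = -38 dBFS.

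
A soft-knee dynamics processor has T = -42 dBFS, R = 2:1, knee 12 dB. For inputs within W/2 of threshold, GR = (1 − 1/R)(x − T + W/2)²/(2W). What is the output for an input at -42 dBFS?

-42.75 dBFS

x − T + W/2 = -42 − (-42) + 6 = 6.
GR = (1 − 1/2) × 6² / 24 = 0.5 × 36 / 24 = 0.75 dB.
Output = -42 − 0.75 = -42.75 dBFS.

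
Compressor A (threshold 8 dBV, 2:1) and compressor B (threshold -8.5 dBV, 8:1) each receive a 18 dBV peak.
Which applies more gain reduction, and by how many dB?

B, by 18.1875 dB

A: GR = 10 − 10/2 = 5 dB.
B: GR = 26.5 − 26.5/8 = 23.1875 dB.
B applies 18.1875 dB more gain reduction.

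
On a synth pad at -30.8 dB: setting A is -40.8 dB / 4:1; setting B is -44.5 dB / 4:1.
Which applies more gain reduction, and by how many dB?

B, by 2.775 dB

A: 10 dB over, compressed to 2.5 dB over, so 7.5 dB of GR.
B: 13.7 dB over, compressed to 3.425 dB over, so 10.275 dB of GR.
B reduces 2.775 dB more.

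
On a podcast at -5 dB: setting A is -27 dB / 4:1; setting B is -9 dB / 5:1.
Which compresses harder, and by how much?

A, by 13.3 dB

A: GR = 22 − 22/4 = 16.5 dB.
B: GR = 4 − 4/5 = 3.2 dB.
Difference: 13.3 dB in favour of A.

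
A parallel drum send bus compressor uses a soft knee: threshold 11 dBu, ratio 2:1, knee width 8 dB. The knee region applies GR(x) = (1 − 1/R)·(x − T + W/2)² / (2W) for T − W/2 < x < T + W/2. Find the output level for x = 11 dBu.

10.5 dBu

x − T + W/2 = 11 − 11 + 4 = 4.
GR = (1 − 1/2) × 4² / 16 = 0.5 × 16 / 16 = 0.5 dB.
Output = 11 − 0.5 = 10.5 dBu.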